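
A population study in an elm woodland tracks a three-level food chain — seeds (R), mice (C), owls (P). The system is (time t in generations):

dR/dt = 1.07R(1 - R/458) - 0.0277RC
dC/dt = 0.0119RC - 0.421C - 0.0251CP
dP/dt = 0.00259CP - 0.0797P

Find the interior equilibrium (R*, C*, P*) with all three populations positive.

From dP/dt = 0: 0.00259C* = 0.0797, so C* = 30.8.
From dR/dt = 0: 1.07(1 - R*/458) = 0.0277·30.8, giving R* = 458·(1 - 0.797) = 93.1.
From dC/dt = 0: 0.0119·93.1 - 0.421 = 0.0251P*, so P* = 0.687/0.0251 = 27.4.

R* ≈ 93.1, C* ≈ 30.8, P* ≈ 27.4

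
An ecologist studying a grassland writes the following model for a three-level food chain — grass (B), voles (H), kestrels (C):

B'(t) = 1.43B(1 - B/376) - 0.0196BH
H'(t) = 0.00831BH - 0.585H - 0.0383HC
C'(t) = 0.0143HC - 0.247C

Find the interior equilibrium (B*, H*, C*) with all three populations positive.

From dC/dt = 0: 0.0143H* = 0.247, so H* = 17.3.
From dB/dt = 0: 1.43(1 - B*/376) = 0.0196·17.3, giving B* = 376·(1 - 0.237) = 287.
From dH/dt = 0: 0.00831·287 - 0.585 = 0.0383C*, so C* = 1.8/0.0383 = 47.

B* ≈ 287, H* ≈ 17.3, C* ≈ 47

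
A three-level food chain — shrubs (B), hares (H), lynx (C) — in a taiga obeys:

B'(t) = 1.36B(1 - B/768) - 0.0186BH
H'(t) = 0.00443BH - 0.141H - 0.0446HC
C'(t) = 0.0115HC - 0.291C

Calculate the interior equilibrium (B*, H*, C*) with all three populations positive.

B* ≈ 502, H* ≈ 25.3, C* ≈ 46.7

From dC/dt = 0: 0.0115H* = 0.291, so H* = 25.3.
From dB/dt = 0: 1.36(1 - B*/768) = 0.0186·25.3, giving B* = 768·(1 - 0.346) = 502.
From dH/dt = 0: 0.00443·502 - 0.141 = 0.0446C*, so C* = 2.08/0.0446 = 46.7.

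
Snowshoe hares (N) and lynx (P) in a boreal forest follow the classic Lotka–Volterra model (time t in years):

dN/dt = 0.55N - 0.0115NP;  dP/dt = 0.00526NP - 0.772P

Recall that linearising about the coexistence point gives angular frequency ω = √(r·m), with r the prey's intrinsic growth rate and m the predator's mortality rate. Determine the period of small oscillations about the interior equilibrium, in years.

T ≈ 9.64 years

Here r = 0.55 and m = 0.772, so r·m = 0.425.
ω = √0.425 = 0.652 per year, hence T = 2π/ω ≈ 9.64 years.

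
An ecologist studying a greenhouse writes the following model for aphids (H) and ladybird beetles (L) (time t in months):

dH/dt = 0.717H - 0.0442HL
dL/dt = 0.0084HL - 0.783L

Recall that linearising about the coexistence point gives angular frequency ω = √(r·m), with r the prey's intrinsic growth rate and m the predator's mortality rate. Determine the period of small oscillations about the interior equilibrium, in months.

T ≈ 8.39 months

Here r = 0.717 and m = 0.783, so r·m = 0.561.
ω = √0.561 = 0.749 per month, hence T = 2π/ω ≈ 8.39 months.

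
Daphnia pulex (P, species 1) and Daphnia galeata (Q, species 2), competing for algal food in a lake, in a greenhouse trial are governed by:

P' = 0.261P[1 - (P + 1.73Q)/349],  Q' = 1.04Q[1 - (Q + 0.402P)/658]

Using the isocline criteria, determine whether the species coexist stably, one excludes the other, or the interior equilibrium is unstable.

species 2 excludes species 1

Compare the nullcline intercepts: K1/α12 = 349/1.73 = 202 < K2 = 658; K2/α21 = 658/0.402 = 1640 > K1 = 349.
Since the inequalities point opposite ways, species 2 can invade but species 1 cannot.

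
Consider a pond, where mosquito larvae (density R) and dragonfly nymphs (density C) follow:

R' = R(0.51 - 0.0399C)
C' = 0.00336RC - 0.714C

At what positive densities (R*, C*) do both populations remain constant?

R* ≈ 212, C* ≈ 12.8

Set dC/dt = 0 with C > 0: 0.00336R - 0.714 = 0, so R* = 0.714/0.00336 = 212.
Set dR/dt = 0 with R > 0: 0.51 - 0.0399C = 0, so C* = 0.51/0.0399 = 12.8.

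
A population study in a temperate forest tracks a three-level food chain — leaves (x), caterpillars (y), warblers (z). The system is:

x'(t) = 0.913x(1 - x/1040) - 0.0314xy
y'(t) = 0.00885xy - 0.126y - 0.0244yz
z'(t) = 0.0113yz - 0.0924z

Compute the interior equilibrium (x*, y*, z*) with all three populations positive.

From dz/dt = 0: 0.0113y* = 0.0924, so y* = 8.18.
From dx/dt = 0: 0.913(1 - x*/1040) = 0.0314·8.18, giving x* = 1040·(1 - 0.281) = 748.
From dy/dt = 0: 0.00885·748 - 0.126 = 0.0244z*, so z* = 6.49/0.0244 = 266.

x* ≈ 748, y* ≈ 8.18, z* ≈ 266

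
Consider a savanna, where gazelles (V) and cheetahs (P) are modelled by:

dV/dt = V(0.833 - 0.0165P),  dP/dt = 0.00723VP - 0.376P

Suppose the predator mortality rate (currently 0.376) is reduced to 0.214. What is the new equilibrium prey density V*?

V* ≈ 29.6

At the interior fixed point, setting dP/dt = 0 with P > 0 fixes V* = (predator death rate)/(VP coefficient) — independent of the other coefficients.
With the change, V* = 0.214/0.00723 = 29.6; it falls from 52.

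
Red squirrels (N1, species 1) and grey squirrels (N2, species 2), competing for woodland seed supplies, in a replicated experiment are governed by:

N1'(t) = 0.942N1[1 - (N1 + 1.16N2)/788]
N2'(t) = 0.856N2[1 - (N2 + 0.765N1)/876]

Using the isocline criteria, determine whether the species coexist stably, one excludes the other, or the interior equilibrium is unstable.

Compare the nullcline intercepts: K1/α12 = 788/1.16 = 679 < K2 = 876; K2/α21 = 876/0.765 = 1150 > K1 = 788.
Since the inequalities point opposite ways, species 2 can invade but species 1 cannot.

species 2 excludes species 1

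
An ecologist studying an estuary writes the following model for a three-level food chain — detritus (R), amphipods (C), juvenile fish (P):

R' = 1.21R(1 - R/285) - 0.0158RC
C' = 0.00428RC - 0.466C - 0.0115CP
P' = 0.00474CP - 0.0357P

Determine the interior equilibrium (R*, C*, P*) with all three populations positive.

From dP/dt = 0: 0.00474C* = 0.0357, so C* = 7.53.
From dR/dt = 0: 1.21(1 - R*/285) = 0.0158·7.53, giving R* = 285·(1 - 0.0983) = 257.
From dC/dt = 0: 0.00428·257 - 0.466 = 0.0115P*, so P* = 0.634/0.0115 = 55.1.

R* ≈ 257, C* ≈ 7.53, P* ≈ 55.1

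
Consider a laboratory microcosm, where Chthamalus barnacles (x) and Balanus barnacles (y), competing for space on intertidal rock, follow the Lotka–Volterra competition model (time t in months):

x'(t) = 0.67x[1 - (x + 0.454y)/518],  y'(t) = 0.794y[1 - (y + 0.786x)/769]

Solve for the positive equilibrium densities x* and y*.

x* ≈ 263, y* ≈ 563

Setting both brackets to zero gives the nullclines x + 0.454y = 518 and 0.786x + y = 769.
Substituting y = 769 - 0.786x into the first: x(1 - 0.454·0.786) = 518 - 0.454·769.
So x* = 169/0.643 = 263, and then y* = 769 - 0.786·263 = 563.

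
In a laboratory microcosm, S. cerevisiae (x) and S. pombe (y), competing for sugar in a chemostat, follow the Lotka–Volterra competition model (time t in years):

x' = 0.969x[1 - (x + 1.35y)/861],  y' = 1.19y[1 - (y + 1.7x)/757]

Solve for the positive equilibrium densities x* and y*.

Setting both brackets to zero gives the nullclines x + 1.35y = 861 and 1.7x + y = 757.
Substituting y = 757 - 1.7x into the first: x(1 - 1.35·1.7) = 861 - 1.35·757.
So x* = -161/-1.29 = 124, and then y* = 757 - 1.7·124 = 546.

x* ≈ 124, y* ≈ 546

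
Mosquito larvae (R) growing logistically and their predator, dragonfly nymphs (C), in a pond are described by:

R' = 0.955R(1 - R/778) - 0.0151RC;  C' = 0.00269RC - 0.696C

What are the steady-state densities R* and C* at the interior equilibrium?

From dC/dt = 0 with C > 0: 0.00269R* = 0.696, so R* = 259.
Substitute into dR/dt = 0: 0.955(1 - 259/778) = 0.0151C*.
The bracket is 0.667, giving C* = 0.637/0.0151 = 42.2.

R* ≈ 259, C* ≈ 42.2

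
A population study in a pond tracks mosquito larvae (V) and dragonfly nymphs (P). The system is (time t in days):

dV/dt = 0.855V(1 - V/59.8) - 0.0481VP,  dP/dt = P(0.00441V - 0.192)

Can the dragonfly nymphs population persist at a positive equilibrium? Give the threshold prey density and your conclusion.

The predator equation gives dP/dt > 0 only when V > 0.192/0.00441 = 43.5.
Without the predator, V → K = 59.8. Since 59.8 > 43.5, the predator can invade and persist.

Threshold V = 43.5; K > 43.5, so yes, the predator persists.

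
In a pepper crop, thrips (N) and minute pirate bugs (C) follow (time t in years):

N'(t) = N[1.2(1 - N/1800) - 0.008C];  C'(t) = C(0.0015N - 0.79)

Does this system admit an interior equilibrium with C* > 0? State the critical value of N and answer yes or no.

Threshold N = 527; K > 527, so yes, the predator persists.

The predator equation gives dC/dt > 0 only when N > 0.79/0.0015 = 527.
Without the predator, N → K = 1800. Since 1800 > 527, the predator can invade and persist.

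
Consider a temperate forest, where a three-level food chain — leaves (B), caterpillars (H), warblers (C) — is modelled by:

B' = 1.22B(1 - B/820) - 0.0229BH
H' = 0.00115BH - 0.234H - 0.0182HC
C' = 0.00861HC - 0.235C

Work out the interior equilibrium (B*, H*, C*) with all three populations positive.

B* ≈ 400, H* ≈ 27.3, C* ≈ 12.4

From dC/dt = 0: 0.00861H* = 0.235, so H* = 27.3.
From dB/dt = 0: 1.22(1 - B*/820) = 0.0229·27.3, giving B* = 820·(1 - 0.512) = 400.
From dH/dt = 0: 0.00115·400 - 0.234 = 0.0182C*, so C* = 0.226/0.0182 = 12.4.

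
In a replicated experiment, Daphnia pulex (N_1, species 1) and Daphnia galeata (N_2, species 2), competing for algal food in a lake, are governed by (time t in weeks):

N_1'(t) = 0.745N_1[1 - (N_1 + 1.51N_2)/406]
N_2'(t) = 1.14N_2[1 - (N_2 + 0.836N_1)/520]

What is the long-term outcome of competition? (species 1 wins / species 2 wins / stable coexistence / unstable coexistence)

Compare the nullcline intercepts: K1/α12 = 406/1.51 = 269 < K2 = 520; K2/α21 = 520/0.836 = 622 > K1 = 406.
Since the inequalities point opposite ways, species 2 can invade but species 1 cannot.

species 2 excludes species 1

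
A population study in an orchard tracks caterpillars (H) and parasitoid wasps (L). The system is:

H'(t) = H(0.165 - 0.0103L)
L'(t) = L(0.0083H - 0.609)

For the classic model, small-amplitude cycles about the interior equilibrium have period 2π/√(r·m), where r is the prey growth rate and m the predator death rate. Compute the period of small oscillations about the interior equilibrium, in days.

Here r = 0.165 and m = 0.609, so r·m = 0.1.
ω = √0.1 = 0.317 per day, hence T = 2π/ω ≈ 19.8 days.

T ≈ 19.8 days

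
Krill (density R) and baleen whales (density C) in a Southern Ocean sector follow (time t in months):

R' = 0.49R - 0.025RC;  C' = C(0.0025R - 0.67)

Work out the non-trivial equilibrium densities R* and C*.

Set dC/dt = 0 with C > 0: 0.0025R - 0.67 = 0, so R* = 0.67/0.0025 = 268.
Set dR/dt = 0 with R > 0: 0.49 - 0.025C = 0, so C* = 0.49/0.025 = 19.6.

R* ≈ 268, C* ≈ 19.6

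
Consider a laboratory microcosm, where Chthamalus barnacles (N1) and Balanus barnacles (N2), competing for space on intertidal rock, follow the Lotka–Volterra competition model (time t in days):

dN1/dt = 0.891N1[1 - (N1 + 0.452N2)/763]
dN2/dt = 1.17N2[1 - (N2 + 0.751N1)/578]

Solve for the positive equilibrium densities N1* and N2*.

Setting both brackets to zero gives the nullclines N1 + 0.452N2 = 763 and 0.751N1 + N2 = 578.
Substituting N2 = 578 - 0.751N1 into the first: N1(1 - 0.452·0.751) = 763 - 0.452·578.
So N1* = 502/0.661 = 760, and then N2* = 578 - 0.751·760 = 7.55.

N1* ≈ 760, N2* ≈ 7.55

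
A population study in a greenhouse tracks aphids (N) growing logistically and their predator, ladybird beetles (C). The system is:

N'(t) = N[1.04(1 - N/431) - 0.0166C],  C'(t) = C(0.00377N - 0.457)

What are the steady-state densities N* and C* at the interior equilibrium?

From dC/dt = 0 with C > 0: 0.00377N* = 0.457, so N* = 121.
Substitute into dN/dt = 0: 1.04(1 - 121/431) = 0.0166C*.
The bracket is 0.719, giving C* = 0.747/0.0166 = 45.

N* ≈ 121, C* ≈ 45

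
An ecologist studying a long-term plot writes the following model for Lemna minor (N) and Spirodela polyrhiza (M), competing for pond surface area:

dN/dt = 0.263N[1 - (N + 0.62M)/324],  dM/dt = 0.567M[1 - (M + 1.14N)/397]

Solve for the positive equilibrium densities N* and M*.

Setting both brackets to zero gives the nullclines N + 0.62M = 324 and 1.14N + M = 397.
Substituting M = 397 - 1.14N into the first: N(1 - 0.62·1.14) = 324 - 0.62·397.
So N* = 77.9/0.293 = 266, and then M* = 397 - 1.14·266 = 94.3.

N* ≈ 266, M* ≈ 94.3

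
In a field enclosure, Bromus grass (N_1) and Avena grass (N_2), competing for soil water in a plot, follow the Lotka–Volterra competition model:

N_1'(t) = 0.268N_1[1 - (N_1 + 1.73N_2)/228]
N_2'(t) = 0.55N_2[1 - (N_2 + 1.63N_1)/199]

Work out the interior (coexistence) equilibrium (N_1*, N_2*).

Setting both brackets to zero gives the nullclines N_1 + 1.73N_2 = 228 and 1.63N_1 + N_2 = 199.
Substituting N_2 = 199 - 1.63N_1 into the first: N_1(1 - 1.73·1.63) = 228 - 1.73·199.
So N_1* = -116/-1.82 = 63.9, and then N_2* = 199 - 1.63·63.9 = 94.9.

N_1* ≈ 63.9, N_2* ≈ 94.9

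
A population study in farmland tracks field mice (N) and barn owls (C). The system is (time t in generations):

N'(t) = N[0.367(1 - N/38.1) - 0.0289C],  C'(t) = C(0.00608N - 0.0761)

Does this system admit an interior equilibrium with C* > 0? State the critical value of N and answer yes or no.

Threshold N = 12.5; K > 12.5, so yes, the predator persists.

The predator equation gives dC/dt > 0 only when N > 0.0761/0.00608 = 12.5.
Without the predator, N → K = 38.1. Since 38.1 > 12.5, the predator can invade and persist.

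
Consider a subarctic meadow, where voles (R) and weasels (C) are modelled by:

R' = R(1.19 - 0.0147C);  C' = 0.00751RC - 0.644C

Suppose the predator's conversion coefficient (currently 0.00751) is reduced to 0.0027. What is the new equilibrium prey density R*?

R* ≈ 239

At the interior fixed point, setting dC/dt = 0 with C > 0 fixes R* = (predator death rate)/(RC coefficient) — independent of the other coefficients.
With the change, R* = 0.644/0.0027 = 239; it rises from 85.8.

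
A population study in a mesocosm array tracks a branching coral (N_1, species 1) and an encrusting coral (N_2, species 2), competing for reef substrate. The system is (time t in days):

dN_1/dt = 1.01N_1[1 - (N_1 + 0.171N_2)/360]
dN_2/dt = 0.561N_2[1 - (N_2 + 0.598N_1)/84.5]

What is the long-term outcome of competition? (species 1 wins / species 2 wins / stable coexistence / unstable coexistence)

species 1 excludes species 2

Compare the nullcline intercepts: K1/α12 = 360/0.171 = 2110 > K2 = 84.5; K2/α21 = 84.5/0.598 = 141 < K1 = 360.
Since the inequalities point opposite ways, species 1 can invade but species 2 cannot.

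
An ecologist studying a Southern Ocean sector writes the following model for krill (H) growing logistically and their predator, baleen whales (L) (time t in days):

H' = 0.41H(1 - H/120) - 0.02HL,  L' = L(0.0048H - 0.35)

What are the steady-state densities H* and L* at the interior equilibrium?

From dL/dt = 0 with L > 0: 0.0048H* = 0.35, so H* = 72.9.
Substitute into dH/dt = 0: 0.41(1 - 72.9/120) = 0.02L*.
The bracket is 0.392, giving L* = 0.161/0.02 = 8.04.

H* ≈ 72.9, L* ≈ 8.04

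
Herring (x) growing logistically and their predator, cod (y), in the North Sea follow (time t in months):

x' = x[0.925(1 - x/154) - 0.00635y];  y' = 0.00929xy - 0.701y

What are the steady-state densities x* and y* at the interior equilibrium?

x* ≈ 75.5, y* ≈ 74.3

From dy/dt = 0 with y > 0: 0.00929x* = 0.701, so x* = 75.5.
Substitute into dx/dt = 0: 0.925(1 - 75.5/154) = 0.00635y*.
The bracket is 0.51, giving y* = 0.472/0.00635 = 74.3.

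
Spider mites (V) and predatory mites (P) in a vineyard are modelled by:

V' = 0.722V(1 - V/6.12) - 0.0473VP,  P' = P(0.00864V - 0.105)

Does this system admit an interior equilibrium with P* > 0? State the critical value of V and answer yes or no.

Threshold V = 12.2; K < 12.2, so no, the predator goes extinct.

The predator equation gives dP/dt > 0 only when V > 0.105/0.00864 = 12.2.
Without the predator, V → K = 6.12. Since 6.12 < 12.2, the predator cannot invade.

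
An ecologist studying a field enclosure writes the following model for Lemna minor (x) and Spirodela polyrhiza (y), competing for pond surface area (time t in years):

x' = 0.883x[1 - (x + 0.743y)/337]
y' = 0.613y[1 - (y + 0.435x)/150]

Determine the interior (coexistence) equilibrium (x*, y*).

x* ≈ 333, y* ≈ 5.03

Setting both brackets to zero gives the nullclines x + 0.743y = 337 and 0.435x + y = 150.
Substituting y = 150 - 0.435x into the first: x(1 - 0.743·0.435) = 337 - 0.743·150.
So x* = 226/0.677 = 333, and then y* = 150 - 0.435·333 = 5.03.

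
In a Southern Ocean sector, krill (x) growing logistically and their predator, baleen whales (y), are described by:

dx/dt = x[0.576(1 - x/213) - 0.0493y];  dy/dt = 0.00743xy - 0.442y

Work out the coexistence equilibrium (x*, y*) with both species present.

From dy/dt = 0 with y > 0: 0.00743x* = 0.442, so x* = 59.5.
Substitute into dx/dt = 0: 0.576(1 - 59.5/213) = 0.0493y*.
The bracket is 0.721, giving y* = 0.415/0.0493 = 8.42.

x* ≈ 59.5, y* ≈ 8.42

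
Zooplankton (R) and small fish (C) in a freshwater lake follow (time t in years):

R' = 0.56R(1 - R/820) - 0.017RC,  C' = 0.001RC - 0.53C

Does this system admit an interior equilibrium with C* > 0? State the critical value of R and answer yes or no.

The predator equation gives dC/dt > 0 only when R > 0.53/0.001 = 530.
Without the predator, R → K = 820. Since 820 > 530, the predator can invade and persist.

Threshold R = 530; K > 530, so yes, the predator persists.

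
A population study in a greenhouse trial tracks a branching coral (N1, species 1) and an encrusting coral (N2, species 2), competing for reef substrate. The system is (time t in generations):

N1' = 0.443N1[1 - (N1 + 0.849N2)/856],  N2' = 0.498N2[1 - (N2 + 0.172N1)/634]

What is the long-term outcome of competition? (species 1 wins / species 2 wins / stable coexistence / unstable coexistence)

stable coexistence

Compare the nullcline intercepts: K1/α12 = 856/0.849 = 1010 > K2 = 634; K2/α21 = 634/0.172 = 3690 > K1 = 856.
Since both inequalities hold, each species can invade when rare, so the interior equilibrium is stable.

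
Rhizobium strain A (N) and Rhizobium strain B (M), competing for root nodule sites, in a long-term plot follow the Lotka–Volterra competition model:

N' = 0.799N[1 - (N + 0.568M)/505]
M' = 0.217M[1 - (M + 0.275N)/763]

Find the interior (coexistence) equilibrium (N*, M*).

N* ≈ 84.9, M* ≈ 740

Setting both brackets to zero gives the nullclines N + 0.568M = 505 and 0.275N + M = 763.
Substituting M = 763 - 0.275N into the first: N(1 - 0.568·0.275) = 505 - 0.568·763.
So N* = 71.6/0.844 = 84.9, and then M* = 763 - 0.275·84.9 = 740.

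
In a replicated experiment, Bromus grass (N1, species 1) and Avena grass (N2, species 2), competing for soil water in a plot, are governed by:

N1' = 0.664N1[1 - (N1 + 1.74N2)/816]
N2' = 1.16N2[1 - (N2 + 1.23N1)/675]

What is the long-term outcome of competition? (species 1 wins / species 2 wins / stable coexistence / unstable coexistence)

Compare the nullcline intercepts: K1/α12 = 816/1.74 = 469 < K2 = 675; K2/α21 = 675/1.23 = 549 < K1 = 816.
Since both are reversed, neither can invade when rare; the interior point is a saddle.

unstable coexistence (outcome depends on initial conditions)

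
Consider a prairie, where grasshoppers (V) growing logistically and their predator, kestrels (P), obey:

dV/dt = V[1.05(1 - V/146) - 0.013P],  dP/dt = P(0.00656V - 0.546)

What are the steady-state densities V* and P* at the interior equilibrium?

V* ≈ 83.2, P* ≈ 34.7

From dP/dt = 0 with P > 0: 0.00656V* = 0.546, so V* = 83.2.
Substitute into dV/dt = 0: 1.05(1 - 83.2/146) = 0.013P*.
The bracket is 0.43, giving P* = 0.451/0.013 = 34.7.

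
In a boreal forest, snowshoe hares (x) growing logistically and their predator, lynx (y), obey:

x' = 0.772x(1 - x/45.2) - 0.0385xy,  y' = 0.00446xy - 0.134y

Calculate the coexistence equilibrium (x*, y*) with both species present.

From dy/dt = 0 with y > 0: 0.00446x* = 0.134, so x* = 30.
Substitute into dx/dt = 0: 0.772(1 - 30/45.2) = 0.0385y*.
The bracket is 0.335, giving y* = 0.259/0.0385 = 6.72.

x* ≈ 30, y* ≈ 6.72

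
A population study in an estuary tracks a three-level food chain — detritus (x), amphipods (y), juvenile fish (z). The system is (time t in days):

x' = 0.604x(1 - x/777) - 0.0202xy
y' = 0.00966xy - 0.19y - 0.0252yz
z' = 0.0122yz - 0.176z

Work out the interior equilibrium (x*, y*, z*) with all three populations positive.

x* ≈ 402, y* ≈ 14.4, z* ≈ 147

From dz/dt = 0: 0.0122y* = 0.176, so y* = 14.4.
From dx/dt = 0: 0.604(1 - x*/777) = 0.0202·14.4, giving x* = 777·(1 - 0.482) = 402.
From dy/dt = 0: 0.00966·402 - 0.19 = 0.0252z*, so z* = 3.69/0.0252 = 147.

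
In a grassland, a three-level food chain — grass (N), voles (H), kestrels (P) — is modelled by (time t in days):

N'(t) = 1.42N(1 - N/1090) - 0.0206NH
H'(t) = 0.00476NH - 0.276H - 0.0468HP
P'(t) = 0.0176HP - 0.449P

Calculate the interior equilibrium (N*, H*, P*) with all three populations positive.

From dP/dt = 0: 0.0176H* = 0.449, so H* = 25.5.
From dN/dt = 0: 1.42(1 - N*/1090) = 0.0206·25.5, giving N* = 1090·(1 - 0.37) = 687.
From dH/dt = 0: 0.00476·687 - 0.276 = 0.0468P*, so P* = 2.99/0.0468 = 63.9.

N* ≈ 687, H* ≈ 25.5, P* ≈ 63.9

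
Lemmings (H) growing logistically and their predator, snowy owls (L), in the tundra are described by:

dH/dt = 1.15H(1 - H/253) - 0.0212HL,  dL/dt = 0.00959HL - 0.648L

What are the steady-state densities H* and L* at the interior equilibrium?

H* ≈ 67.6, L* ≈ 39.8

From dL/dt = 0 with L > 0: 0.00959H* = 0.648, so H* = 67.6.
Substitute into dH/dt = 0: 1.15(1 - 67.6/253) = 0.0212L*.
The bracket is 0.733, giving L* = 0.843/0.0212 = 39.8.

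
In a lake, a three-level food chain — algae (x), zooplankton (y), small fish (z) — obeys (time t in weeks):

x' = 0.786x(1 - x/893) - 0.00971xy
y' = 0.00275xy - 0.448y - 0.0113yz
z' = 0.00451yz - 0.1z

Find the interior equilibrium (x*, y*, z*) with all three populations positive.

x* ≈ 648, y* ≈ 22.2, z* ≈ 118

From dz/dt = 0: 0.00451y* = 0.1, so y* = 22.2.
From dx/dt = 0: 0.786(1 - x*/893) = 0.00971·22.2, giving x* = 893·(1 - 0.274) = 648.
From dy/dt = 0: 0.00275·648 - 0.448 = 0.0113z*, so z* = 1.34/0.0113 = 118.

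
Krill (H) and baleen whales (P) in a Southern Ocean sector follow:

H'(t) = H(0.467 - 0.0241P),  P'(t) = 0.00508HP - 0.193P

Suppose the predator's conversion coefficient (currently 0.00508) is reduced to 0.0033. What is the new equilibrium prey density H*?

At the interior fixed point, setting dP/dt = 0 with P > 0 fixes H* = (predator death rate)/(HP coefficient) — independent of the other coefficients.
With the change, H* = 0.193/0.0033 = 58.5; it rises from 38.

H* ≈ 58.5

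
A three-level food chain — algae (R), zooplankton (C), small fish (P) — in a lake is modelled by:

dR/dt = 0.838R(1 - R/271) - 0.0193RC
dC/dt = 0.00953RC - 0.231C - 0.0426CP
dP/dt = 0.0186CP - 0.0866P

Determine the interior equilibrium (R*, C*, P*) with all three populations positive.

R* ≈ 242, C* ≈ 4.66, P* ≈ 48.7

From dP/dt = 0: 0.0186C* = 0.0866, so C* = 4.66.
From dR/dt = 0: 0.838(1 - R*/271) = 0.0193·4.66, giving R* = 271·(1 - 0.107) = 242.
From dC/dt = 0: 0.00953·242 - 0.231 = 0.0426P*, so P* = 2.07/0.0426 = 48.7.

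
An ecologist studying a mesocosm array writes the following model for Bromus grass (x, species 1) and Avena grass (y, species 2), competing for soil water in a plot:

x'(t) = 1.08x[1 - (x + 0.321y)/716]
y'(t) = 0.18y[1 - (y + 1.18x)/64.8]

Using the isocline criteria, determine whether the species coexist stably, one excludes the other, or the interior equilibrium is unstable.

Compare the nullcline intercepts: K1/α12 = 716/0.321 = 2230 > K2 = 64.8; K2/α21 = 64.8/1.18 = 54.9 < K1 = 716.
Since the inequalities point opposite ways, species 1 can invade but species 2 cannot.

species 1 excludes species 2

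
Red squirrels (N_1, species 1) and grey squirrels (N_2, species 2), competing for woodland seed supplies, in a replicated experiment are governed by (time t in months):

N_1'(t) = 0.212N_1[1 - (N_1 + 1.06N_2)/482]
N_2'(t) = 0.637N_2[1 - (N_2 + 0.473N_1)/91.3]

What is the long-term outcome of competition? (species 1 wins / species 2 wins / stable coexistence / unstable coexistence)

species 1 excludes species 2

Compare the nullcline intercepts: K1/α12 = 482/1.06 = 455 > K2 = 91.3; K2/α21 = 91.3/0.473 = 193 < K1 = 482.
Since the inequalities point opposite ways, species 1 can invade but species 2 cannot.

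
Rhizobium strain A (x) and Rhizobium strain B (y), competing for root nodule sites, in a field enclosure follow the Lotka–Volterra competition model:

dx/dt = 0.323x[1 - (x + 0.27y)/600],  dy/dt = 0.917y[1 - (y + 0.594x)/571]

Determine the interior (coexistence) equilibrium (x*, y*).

x* ≈ 531, y* ≈ 256

Setting both brackets to zero gives the nullclines x + 0.27y = 600 and 0.594x + y = 571.
Substituting y = 571 - 0.594x into the first: x(1 - 0.27·0.594) = 600 - 0.27·571.
So x* = 446/0.84 = 531, and then y* = 571 - 0.594·531 = 256.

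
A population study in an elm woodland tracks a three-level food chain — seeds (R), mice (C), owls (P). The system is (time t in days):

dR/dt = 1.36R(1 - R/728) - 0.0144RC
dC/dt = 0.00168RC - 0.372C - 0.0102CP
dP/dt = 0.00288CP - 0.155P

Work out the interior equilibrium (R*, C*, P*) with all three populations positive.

R* ≈ 313, C* ≈ 53.8, P* ≈ 15.1

From dP/dt = 0: 0.00288C* = 0.155, so C* = 53.8.
From dR/dt = 0: 1.36(1 - R*/728) = 0.0144·53.8, giving R* = 728·(1 - 0.57) = 313.
From dC/dt = 0: 0.00168·313 - 0.372 = 0.0102P*, so P* = 0.154/0.0102 = 15.1.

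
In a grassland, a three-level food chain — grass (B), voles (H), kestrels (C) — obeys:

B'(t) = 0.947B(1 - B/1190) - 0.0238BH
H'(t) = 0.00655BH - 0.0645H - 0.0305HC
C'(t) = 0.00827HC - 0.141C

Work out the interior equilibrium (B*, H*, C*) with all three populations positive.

B* ≈ 680, H* ≈ 17, C* ≈ 144

From dC/dt = 0: 0.00827H* = 0.141, so H* = 17.
From dB/dt = 0: 0.947(1 - B*/1190) = 0.0238·17, giving B* = 1190·(1 - 0.428) = 680.
From dH/dt = 0: 0.00655·680 - 0.0645 = 0.0305C*, so C* = 4.39/0.0305 = 144.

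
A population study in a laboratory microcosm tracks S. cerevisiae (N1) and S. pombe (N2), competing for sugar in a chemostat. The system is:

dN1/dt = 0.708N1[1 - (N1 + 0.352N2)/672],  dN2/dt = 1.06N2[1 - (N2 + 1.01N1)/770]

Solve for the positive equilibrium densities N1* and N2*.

Setting both brackets to zero gives the nullclines N1 + 0.352N2 = 672 and 1.01N1 + N2 = 770.
Substituting N2 = 770 - 1.01N1 into the first: N1(1 - 0.352·1.01) = 672 - 0.352·770.
So N1* = 401/0.644 = 622, and then N2* = 770 - 1.01·622 = 142.

N1* ≈ 622, N2* ≈ 142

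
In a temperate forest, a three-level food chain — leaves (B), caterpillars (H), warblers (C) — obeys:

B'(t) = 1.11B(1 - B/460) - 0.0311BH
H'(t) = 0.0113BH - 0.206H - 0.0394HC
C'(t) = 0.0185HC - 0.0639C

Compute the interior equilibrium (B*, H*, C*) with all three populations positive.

From dC/dt = 0: 0.0185H* = 0.0639, so H* = 3.45.
From dB/dt = 0: 1.11(1 - B*/460) = 0.0311·3.45, giving B* = 460·(1 - 0.0968) = 415.
From dH/dt = 0: 0.0113·415 - 0.206 = 0.0394C*, so C* = 4.49/0.0394 = 114.

B* ≈ 415, H* ≈ 3.45, C* ≈ 114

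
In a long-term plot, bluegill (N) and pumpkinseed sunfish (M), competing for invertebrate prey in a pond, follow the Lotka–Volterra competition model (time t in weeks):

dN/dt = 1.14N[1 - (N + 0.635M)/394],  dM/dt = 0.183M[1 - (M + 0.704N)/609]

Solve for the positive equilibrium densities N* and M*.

Setting both brackets to zero gives the nullclines N + 0.635M = 394 and 0.704N + M = 609.
Substituting M = 609 - 0.704N into the first: N(1 - 0.635·0.704) = 394 - 0.635·609.
So N* = 7.28/0.553 = 13.2, and then M* = 609 - 0.704·13.2 = 600.

N* ≈ 13.2, M* ≈ 600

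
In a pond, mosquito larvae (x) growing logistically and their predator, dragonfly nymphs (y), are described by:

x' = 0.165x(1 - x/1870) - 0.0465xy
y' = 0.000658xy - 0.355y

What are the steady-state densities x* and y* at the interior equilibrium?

x* ≈ 540, y* ≈ 2.52

From dy/dt = 0 with y > 0: 0.000658x* = 0.355, so x* = 540.
Substitute into dx/dt = 0: 0.165(1 - 540/1870) = 0.0465y*.
The bracket is 0.711, giving y* = 0.117/0.0465 = 2.52.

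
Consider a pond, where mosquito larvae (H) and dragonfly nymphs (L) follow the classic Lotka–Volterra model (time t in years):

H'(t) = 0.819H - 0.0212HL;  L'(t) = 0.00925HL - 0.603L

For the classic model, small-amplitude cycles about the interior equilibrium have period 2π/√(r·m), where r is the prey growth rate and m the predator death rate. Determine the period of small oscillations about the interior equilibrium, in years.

T ≈ 8.94 years

Here r = 0.819 and m = 0.603, so r·m = 0.494.
ω = √0.494 = 0.703 per year, hence T = 2π/ω ≈ 8.94 years.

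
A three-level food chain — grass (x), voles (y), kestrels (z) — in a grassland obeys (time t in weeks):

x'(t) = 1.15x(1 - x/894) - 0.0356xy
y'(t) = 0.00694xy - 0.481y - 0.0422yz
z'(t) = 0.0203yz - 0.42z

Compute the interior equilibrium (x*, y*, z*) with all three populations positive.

From dz/dt = 0: 0.0203y* = 0.42, so y* = 20.7.
From dx/dt = 0: 1.15(1 - x*/894) = 0.0356·20.7, giving x* = 894·(1 - 0.64) = 321.
From dy/dt = 0: 0.00694·321 - 0.481 = 0.0422z*, so z* = 1.75/0.0422 = 41.5.

x* ≈ 321, y* ≈ 20.7, z* ≈ 41.5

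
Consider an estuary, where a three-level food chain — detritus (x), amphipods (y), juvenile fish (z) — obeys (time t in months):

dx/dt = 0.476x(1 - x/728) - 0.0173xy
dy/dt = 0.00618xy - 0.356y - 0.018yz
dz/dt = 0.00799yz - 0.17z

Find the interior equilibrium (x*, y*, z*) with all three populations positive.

From dz/dt = 0: 0.00799y* = 0.17, so y* = 21.3.
From dx/dt = 0: 0.476(1 - x*/728) = 0.0173·21.3, giving x* = 728·(1 - 0.773) = 165.
From dy/dt = 0: 0.00618·165 - 0.356 = 0.018z*, so z* = 0.664/0.018 = 36.9.

x* ≈ 165, y* ≈ 21.3, z* ≈ 36.9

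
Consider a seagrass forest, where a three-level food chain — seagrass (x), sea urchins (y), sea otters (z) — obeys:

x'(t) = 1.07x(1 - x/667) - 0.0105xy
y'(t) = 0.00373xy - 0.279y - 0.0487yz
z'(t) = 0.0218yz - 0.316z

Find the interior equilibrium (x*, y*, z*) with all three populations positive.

x* ≈ 572, y* ≈ 14.5, z* ≈ 38.1

From dz/dt = 0: 0.0218y* = 0.316, so y* = 14.5.
From dx/dt = 0: 1.07(1 - x*/667) = 0.0105·14.5, giving x* = 667·(1 - 0.142) = 572.
From dy/dt = 0: 0.00373·572 - 0.279 = 0.0487z*, so z* = 1.86/0.0487 = 38.1.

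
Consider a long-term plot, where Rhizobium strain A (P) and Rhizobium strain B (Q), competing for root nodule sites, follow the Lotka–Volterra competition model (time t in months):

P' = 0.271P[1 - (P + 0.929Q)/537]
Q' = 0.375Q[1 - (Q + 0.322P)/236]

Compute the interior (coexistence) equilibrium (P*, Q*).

P* ≈ 453, Q* ≈ 90

Setting both brackets to zero gives the nullclines P + 0.929Q = 537 and 0.322P + Q = 236.
Substituting Q = 236 - 0.322P into the first: P(1 - 0.929·0.322) = 537 - 0.929·236.
So P* = 318/0.701 = 453, and then Q* = 236 - 0.322·453 = 90.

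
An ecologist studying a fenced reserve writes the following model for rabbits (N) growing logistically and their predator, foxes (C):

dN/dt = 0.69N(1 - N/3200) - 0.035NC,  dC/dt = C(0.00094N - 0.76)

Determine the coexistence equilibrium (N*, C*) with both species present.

N* ≈ 809, C* ≈ 14.7

From dC/dt = 0 with C > 0: 0.00094N* = 0.76, so N* = 809.
Substitute into dN/dt = 0: 0.69(1 - 809/3200) = 0.035C*.
The bracket is 0.747, giving C* = 0.516/0.035 = 14.7.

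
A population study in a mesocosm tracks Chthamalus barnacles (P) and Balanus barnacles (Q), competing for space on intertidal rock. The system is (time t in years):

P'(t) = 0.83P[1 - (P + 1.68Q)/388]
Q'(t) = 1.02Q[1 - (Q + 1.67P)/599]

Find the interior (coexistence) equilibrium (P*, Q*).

Setting both brackets to zero gives the nullclines P + 1.68Q = 388 and 1.67P + Q = 599.
Substituting Q = 599 - 1.67P into the first: P(1 - 1.68·1.67) = 388 - 1.68·599.
So P* = -618/-1.81 = 342, and then Q* = 599 - 1.67·342 = 27.1.

P* ≈ 342, Q* ≈ 27.1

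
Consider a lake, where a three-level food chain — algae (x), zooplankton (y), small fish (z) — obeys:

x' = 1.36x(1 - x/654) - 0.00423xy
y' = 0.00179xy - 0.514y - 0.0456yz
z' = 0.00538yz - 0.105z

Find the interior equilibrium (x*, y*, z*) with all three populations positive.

From dz/dt = 0: 0.00538y* = 0.105, so y* = 19.5.
From dx/dt = 0: 1.36(1 - x*/654) = 0.00423·19.5, giving x* = 654·(1 - 0.0607) = 614.
From dy/dt = 0: 0.00179·614 - 0.514 = 0.0456z*, so z* = 0.586/0.0456 = 12.8.

x* ≈ 614, y* ≈ 19.5, z* ≈ 12.8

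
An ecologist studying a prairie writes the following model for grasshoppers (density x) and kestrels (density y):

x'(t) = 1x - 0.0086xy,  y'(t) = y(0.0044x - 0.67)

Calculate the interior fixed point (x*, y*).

x* ≈ 152, y* ≈ 116

Set dy/dt = 0 with y > 0: 0.0044x - 0.67 = 0, so x* = 0.67/0.0044 = 152.
Set dx/dt = 0 with x > 0: 1 - 0.0086y = 0, so y* = 1/0.0086 = 116.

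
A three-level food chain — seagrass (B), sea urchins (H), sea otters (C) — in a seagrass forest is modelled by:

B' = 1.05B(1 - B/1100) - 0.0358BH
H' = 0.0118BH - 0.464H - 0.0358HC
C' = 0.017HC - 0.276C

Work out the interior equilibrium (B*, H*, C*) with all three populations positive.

B* ≈ 491, H* ≈ 16.2, C* ≈ 149

From dC/dt = 0: 0.017H* = 0.276, so H* = 16.2.
From dB/dt = 0: 1.05(1 - B*/1100) = 0.0358·16.2, giving B* = 1100·(1 - 0.554) = 491.
From dH/dt = 0: 0.0118·491 - 0.464 = 0.0358C*, so C* = 5.33/0.0358 = 149.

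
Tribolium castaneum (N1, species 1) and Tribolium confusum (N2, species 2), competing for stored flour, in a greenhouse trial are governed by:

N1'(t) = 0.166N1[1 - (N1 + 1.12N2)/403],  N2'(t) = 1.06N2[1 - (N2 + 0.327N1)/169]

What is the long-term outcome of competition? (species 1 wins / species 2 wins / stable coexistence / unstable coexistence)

Compare the nullcline intercepts: K1/α12 = 403/1.12 = 360 > K2 = 169; K2/α21 = 169/0.327 = 517 > K1 = 403.
Since both inequalities hold, each species can invade when rare, so the interior equilibrium is stable.

stable coexistence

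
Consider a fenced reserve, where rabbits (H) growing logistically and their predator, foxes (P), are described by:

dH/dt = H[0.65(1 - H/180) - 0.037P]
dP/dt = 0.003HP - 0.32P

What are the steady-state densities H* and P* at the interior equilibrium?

H* ≈ 107, P* ≈ 7.16

From dP/dt = 0 with P > 0: 0.003H* = 0.32, so H* = 107.
Substitute into dH/dt = 0: 0.65(1 - 107/180) = 0.037P*.
The bracket is 0.407, giving P* = 0.265/0.037 = 7.16.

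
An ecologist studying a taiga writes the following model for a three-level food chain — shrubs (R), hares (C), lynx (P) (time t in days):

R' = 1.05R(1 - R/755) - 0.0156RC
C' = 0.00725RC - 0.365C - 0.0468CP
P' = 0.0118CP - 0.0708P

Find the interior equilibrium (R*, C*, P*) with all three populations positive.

From dP/dt = 0: 0.0118C* = 0.0708, so C* = 6.
From dR/dt = 0: 1.05(1 - R*/755) = 0.0156·6, giving R* = 755·(1 - 0.0891) = 688.
From dC/dt = 0: 0.00725·688 - 0.365 = 0.0468P*, so P* = 4.62/0.0468 = 98.7.

R* ≈ 688, C* ≈ 6, P* ≈ 98.7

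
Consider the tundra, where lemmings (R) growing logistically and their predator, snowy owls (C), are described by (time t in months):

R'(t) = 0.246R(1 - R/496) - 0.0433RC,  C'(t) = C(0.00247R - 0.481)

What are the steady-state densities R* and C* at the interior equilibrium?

From dC/dt = 0 with C > 0: 0.00247R* = 0.481, so R* = 195.
Substitute into dR/dt = 0: 0.246(1 - 195/496) = 0.0433C*.
The bracket is 0.607, giving C* = 0.149/0.0433 = 3.45.

R* ≈ 195, C* ≈ 3.45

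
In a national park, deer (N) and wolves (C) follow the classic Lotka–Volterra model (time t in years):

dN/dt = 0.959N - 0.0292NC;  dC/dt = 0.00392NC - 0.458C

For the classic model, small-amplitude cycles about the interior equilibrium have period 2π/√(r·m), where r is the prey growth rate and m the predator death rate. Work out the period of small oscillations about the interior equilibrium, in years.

T ≈ 9.48 years

Here r = 0.959 and m = 0.458, so r·m = 0.439.
ω = √0.439 = 0.663 per year, hence T = 2π/ω ≈ 9.48 years.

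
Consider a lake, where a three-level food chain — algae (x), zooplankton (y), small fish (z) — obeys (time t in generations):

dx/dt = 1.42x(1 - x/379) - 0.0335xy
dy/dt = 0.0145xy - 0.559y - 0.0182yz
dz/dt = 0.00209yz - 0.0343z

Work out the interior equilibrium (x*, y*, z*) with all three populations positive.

x* ≈ 232, y* ≈ 16.4, z* ≈ 154

From dz/dt = 0: 0.00209y* = 0.0343, so y* = 16.4.
From dx/dt = 0: 1.42(1 - x*/379) = 0.0335·16.4, giving x* = 379·(1 - 0.387) = 232.
From dy/dt = 0: 0.0145·232 - 0.559 = 0.0182z*, so z* = 2.81/0.0182 = 154.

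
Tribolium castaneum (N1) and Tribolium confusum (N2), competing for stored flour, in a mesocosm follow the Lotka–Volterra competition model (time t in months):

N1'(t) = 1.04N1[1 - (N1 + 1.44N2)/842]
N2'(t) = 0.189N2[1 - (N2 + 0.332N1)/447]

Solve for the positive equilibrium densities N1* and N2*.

N1* ≈ 380, N2* ≈ 321

Setting both brackets to zero gives the nullclines N1 + 1.44N2 = 842 and 0.332N1 + N2 = 447.
Substituting N2 = 447 - 0.332N1 into the first: N1(1 - 1.44·0.332) = 842 - 1.44·447.
So N1* = 198/0.522 = 380, and then N2* = 447 - 0.332·380 = 321.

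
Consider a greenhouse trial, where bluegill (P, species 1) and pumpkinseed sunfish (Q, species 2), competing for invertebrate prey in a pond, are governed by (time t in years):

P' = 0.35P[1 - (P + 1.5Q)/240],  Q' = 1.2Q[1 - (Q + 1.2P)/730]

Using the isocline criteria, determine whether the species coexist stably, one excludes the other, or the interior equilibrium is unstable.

species 2 excludes species 1

Compare the nullcline intercepts: K1/α12 = 240/1.5 = 160 < K2 = 730; K2/α21 = 730/1.2 = 608 > K1 = 240.
Since the inequalities point opposite ways, species 2 can invade but species 1 cannot.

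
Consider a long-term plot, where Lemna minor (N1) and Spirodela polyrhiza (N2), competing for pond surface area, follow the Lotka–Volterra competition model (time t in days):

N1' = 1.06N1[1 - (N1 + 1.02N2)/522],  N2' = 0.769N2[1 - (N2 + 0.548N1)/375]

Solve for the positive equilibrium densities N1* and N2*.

N1* ≈ 316, N2* ≈ 202

Setting both brackets to zero gives the nullclines N1 + 1.02N2 = 522 and 0.548N1 + N2 = 375.
Substituting N2 = 375 - 0.548N1 into the first: N1(1 - 1.02·0.548) = 522 - 1.02·375.
So N1* = 140/0.441 = 316, and then N2* = 375 - 0.548·316 = 202.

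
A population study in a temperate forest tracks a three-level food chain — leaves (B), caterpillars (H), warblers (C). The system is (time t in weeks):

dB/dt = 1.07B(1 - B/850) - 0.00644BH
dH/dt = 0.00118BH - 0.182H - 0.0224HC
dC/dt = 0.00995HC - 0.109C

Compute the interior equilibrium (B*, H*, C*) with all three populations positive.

From dC/dt = 0: 0.00995H* = 0.109, so H* = 11.
From dB/dt = 0: 1.07(1 - B*/850) = 0.00644·11, giving B* = 850·(1 - 0.0659) = 794.
From dH/dt = 0: 0.00118·794 - 0.182 = 0.0224C*, so C* = 0.755/0.0224 = 33.7.

B* ≈ 794, H* ≈ 11, C* ≈ 33.7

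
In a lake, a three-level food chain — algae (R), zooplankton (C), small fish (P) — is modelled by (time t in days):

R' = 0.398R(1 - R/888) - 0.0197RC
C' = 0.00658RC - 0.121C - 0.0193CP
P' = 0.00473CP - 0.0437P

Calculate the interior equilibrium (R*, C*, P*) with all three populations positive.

R* ≈ 482, C* ≈ 9.24, P* ≈ 158

From dP/dt = 0: 0.00473C* = 0.0437, so C* = 9.24.
From dR/dt = 0: 0.398(1 - R*/888) = 0.0197·9.24, giving R* = 888·(1 - 0.457) = 482.
From dC/dt = 0: 0.00658·482 - 0.121 = 0.0193P*, so P* = 3.05/0.0193 = 158.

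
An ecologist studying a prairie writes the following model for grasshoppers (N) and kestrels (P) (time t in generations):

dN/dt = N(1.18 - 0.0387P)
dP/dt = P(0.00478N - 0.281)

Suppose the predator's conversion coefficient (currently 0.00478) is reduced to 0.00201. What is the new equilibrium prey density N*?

At the interior fixed point, setting dP/dt = 0 with P > 0 fixes N* = (predator death rate)/(NP coefficient) — independent of the other coefficients.
With the change, N* = 0.281/0.00201 = 140; it rises from 58.8.

N* ≈ 140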